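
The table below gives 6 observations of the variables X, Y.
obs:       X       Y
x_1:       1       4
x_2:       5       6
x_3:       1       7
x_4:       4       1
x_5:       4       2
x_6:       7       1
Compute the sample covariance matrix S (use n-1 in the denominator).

Step 1 — column means:
  mean(X) = (1 + 5 + 1 + 4 + 4 + 7) / 6 = 22/6 = 3.6667
  mean(Y) = (4 + 6 + 7 + 1 + 2 + 1) / 6 = 21/6 = 3.5

Step 2 — sample covariance S[i,j] = (1/(n-1)) · Σ_k (x_{k,i} - mean_i) · (x_{k,j} - mean_j), with n-1 = 5.
  S[X,X] = ((-2.6667)·(-2.6667) + (1.3333)·(1.3333) + (-2.6667)·(-2.6667) + (0.3333)·(0.3333) + (0.3333)·(0.3333) + (3.3333)·(3.3333)) / 5 = 27.3333/5 = 5.4667
  S[X,Y] = ((-2.6667)·(0.5) + (1.3333)·(2.5) + (-2.6667)·(3.5) + (0.3333)·(-2.5) + (0.3333)·(-1.5) + (3.3333)·(-2.5)) / 5 = -17/5 = -3.4
  S[Y,Y] = ((0.5)·(0.5) + (2.5)·(2.5) + (3.5)·(3.5) + (-2.5)·(-2.5) + (-1.5)·(-1.5) + (-2.5)·(-2.5)) / 5 = 33.5/5 = 6.7

S is symmetric (S[j,i] = S[i,j]). Assembling:

S = [[5.4667, -3.4],
 [-3.4, 6.7]]


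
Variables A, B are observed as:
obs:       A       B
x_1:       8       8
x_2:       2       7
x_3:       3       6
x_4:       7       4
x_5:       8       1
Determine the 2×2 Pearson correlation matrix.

Step 1 — column means:
  mean(A) = (8 + 2 + 3 + 7 + 8) / 5 = 28/5 = 5.6
  mean(B) = (8 + 7 + 6 + 4 + 1) / 5 = 26/5 = 5.2

Step 2 — sample variances and covariances s[i,j] = (1/(n-1)) · Σ_k (x_{k,i} - mean_i) · (x_{k,j} - mean_j), with n-1 = 4:
  s[A,A] = ((2.4)·(2.4) + (-3.6)·(-3.6) + (-2.6)·(-2.6) + (1.4)·(1.4) + (2.4)·(2.4)) / 4 = 33.2/4 = 8.3
  s[A,B] = ((2.4)·(2.8) + (-3.6)·(1.8) + (-2.6)·(0.8) + (1.4)·(-1.2) + (2.4)·(-4.2)) / 4 = -13.6/4 = -3.4
  s[B,B] = ((2.8)·(2.8) + (1.8)·(1.8) + (0.8)·(0.8) + (-1.2)·(-1.2) + (-4.2)·(-4.2)) / 4 = 30.8/4 = 7.7
  Sample standard deviations s_i = √(s[i,i]):
  s(A) = √(8.3) = 2.881
  s(B) = √(7.7) = 2.7749

Step 3 — r_{ij} = s_{ij} / (s_i · s_j):
  r[A,A] = 1 (diagonal).
  r[A,B] = -3.4 / (2.881 · 2.7749) = -3.4 / 7.9944 = -0.4253
  r[B,B] = 1 (diagonal).

R is symmetric with unit diagonal. Assembling:

R = [[1, -0.4253],
 [-0.4253, 1]]


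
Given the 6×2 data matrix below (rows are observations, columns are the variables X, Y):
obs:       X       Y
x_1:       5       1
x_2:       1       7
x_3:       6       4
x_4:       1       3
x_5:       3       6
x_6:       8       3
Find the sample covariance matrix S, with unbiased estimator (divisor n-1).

Step 1 — column means:
  mean(X) = (5 + 1 + 6 + 1 + 3 + 8) / 6 = 24/6 = 4
  mean(Y) = (1 + 7 + 4 + 3 + 6 + 3) / 6 = 24/6 = 4

Step 2 — sample covariance S[i,j] = (1/(n-1)) · Σ_k (x_{k,i} - mean_i) · (x_{k,j} - mean_j), with n-1 = 5.
  S[X,X] = ((1)·(1) + (-3)·(-3) + (2)·(2) + (-3)·(-3) + (-1)·(-1) + (4)·(4)) / 5 = 40/5 = 8
  S[X,Y] = ((1)·(-3) + (-3)·(3) + (2)·(0) + (-3)·(-1) + (-1)·(2) + (4)·(-1)) / 5 = -15/5 = -3
  S[Y,Y] = ((-3)·(-3) + (3)·(3) + (0)·(0) + (-1)·(-1) + (2)·(2) + (-1)·(-1)) / 5 = 24/5 = 4.8

S is symmetric (S[j,i] = S[i,j]). Assembling:

S = [[8, -3],
 [-3, 4.8]]


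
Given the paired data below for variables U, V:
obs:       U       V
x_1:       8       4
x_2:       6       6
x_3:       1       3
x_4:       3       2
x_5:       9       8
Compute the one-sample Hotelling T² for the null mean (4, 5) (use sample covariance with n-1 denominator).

Step 1 — sample mean vector:
  mean(U) = (8 + 6 + 1 + 3 + 9) / 5 = 27/5 = 5.4
  mean(V) = (4 + 6 + 3 + 2 + 8) / 5 = 23/5 = 4.6
  x̄ = (5.4, 4.6),  deviation x̄ - mu_0 = (5.4, 4.6) - (4, 5) = (1.4, -0.4).

Step 2 — sample covariance matrix, S[i,j] = (1/(n-1)) · Σ_k (x_{k,i} - mean_i) · (x_{k,j} - mean_j), divisor n-1 = 4:
  S[U,U] = ((2.6)·(2.6) + (0.6)·(0.6) + (-4.4)·(-4.4) + (-2.4)·(-2.4) + (3.6)·(3.6)) / 4 = 45.2/4 = 11.3
  S[U,V] = ((2.6)·(-0.6) + (0.6)·(1.4) + (-4.4)·(-1.6) + (-2.4)·(-2.6) + (3.6)·(3.4)) / 4 = 24.8/4 = 6.2
  S[V,V] = ((-0.6)·(-0.6) + (1.4)·(1.4) + (-1.6)·(-1.6) + (-2.6)·(-2.6) + (3.4)·(3.4)) / 4 = 23.2/4 = 5.8
  S = [[11.3, 6.2],
 [6.2, 5.8]].

Step 3 — invert S. det(S) = 11.3·5.8 - (6.2)² = 27.1.
  S^{-1} = (1/det) · [[d, -b], [-b, a]] = [[0.214, -0.2288],
 [-0.2288, 0.417]].

Step 4 — quadratic form (x̄ - mu_0)^T · S^{-1} · (x̄ - mu_0):
  S^{-1} · (x̄ - mu_0) = (0.3911, -0.4871),
  (x̄ - mu_0)^T · [...] = (1.4)·(0.3911) + (-0.4)·(-0.4871) = 0.7424.

Step 5 — scale by n: T² = 5 · 0.7424 = 3.7122.

T² ≈ 3.7122


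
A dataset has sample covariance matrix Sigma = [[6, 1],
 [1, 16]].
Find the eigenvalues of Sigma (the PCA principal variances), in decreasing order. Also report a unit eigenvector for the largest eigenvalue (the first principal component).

Step 1 — characteristic polynomial of 2×2 Sigma:
  det(Sigma - λI) = λ² - trace · λ + det = 0.
  trace = 6 + 16 = 22, det = 6·16 - (1)² = 95.
Step 2 — discriminant:
  Δ = trace² - 4·det = 484 - 380 = 104.
Step 3 — eigenvalues:
  λ = (trace ± √Δ)/2 = (22 ± 10.198)/2,
  λ_1 = 16.099,  λ_2 = 5.901.

Step 4 — unit eigenvector for λ_1: solve (Sigma - λ_1 I)v = 0. First row:
  (6 - 16.099)·v_x + (1)·v_y = 0, i.e. (-10.099)·v_x + (1)·v_y = 0,
  so v ∝ (b, λ_1 - a) = (1, 10.099) = u.
  ||u|| = √((1)² + (10.099)²) = √(102.9902) ≈ 10.1484,
  v_1 = u/||u|| ≈ (0.0985, 0.9951) (||v_1|| = 1).

λ_1 = 16.099,  λ_2 = 5.901;  v_1 ≈ (0.0985, 0.9951)


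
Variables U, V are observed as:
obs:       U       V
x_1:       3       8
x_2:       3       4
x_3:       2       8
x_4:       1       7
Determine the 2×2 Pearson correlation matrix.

Step 1 — column means:
  mean(U) = (3 + 3 + 2 + 1) / 4 = 9/4 = 2.25
  mean(V) = (8 + 4 + 8 + 7) / 4 = 27/4 = 6.75

Step 2 — sample variances and covariances s[i,j] = (1/(n-1)) · Σ_k (x_{k,i} - mean_i) · (x_{k,j} - mean_j), with n-1 = 3:
  s[U,U] = ((0.75)·(0.75) + (0.75)·(0.75) + (-0.25)·(-0.25) + (-1.25)·(-1.25)) / 3 = 2.75/3 = 0.9167
  s[U,V] = ((0.75)·(1.25) + (0.75)·(-2.75) + (-0.25)·(1.25) + (-1.25)·(0.25)) / 3 = -1.75/3 = -0.5833
  s[V,V] = ((1.25)·(1.25) + (-2.75)·(-2.75) + (1.25)·(1.25) + (0.25)·(0.25)) / 3 = 10.75/3 = 3.5833
  Sample standard deviations s_i = √(s[i,i]):
  s(U) = √(0.9167) = 0.9574
  s(V) = √(3.5833) = 1.893

Step 3 — r_{ij} = s_{ij} / (s_i · s_j):
  r[U,U] = 1 (diagonal).
  r[U,V] = -0.5833 / (0.9574 · 1.893) = -0.5833 / 1.8124 = -0.3219
  r[V,V] = 1 (diagonal).

R is symmetric with unit diagonal. Assembling:

R = [[1, -0.3219],
 [-0.3219, 1]]


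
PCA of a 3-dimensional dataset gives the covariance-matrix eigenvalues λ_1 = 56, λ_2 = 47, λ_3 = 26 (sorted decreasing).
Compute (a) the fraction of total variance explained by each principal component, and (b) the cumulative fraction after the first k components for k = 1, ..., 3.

Step 1 — total variance = trace(Sigma) = Σ λ_i = 56 + 47 + 26 = 129.

Step 2 — fraction explained by component i = λ_i / Σ λ:
  PC1: 56/129 = 0.4341
  PC2: 47/129 = 0.3643
  PC3: 26/129 = 0.2016

Step 3 — cumulative fraction after k components = (λ_1 + ... + λ_k) / Σ λ:
  k = 1: 56/129 = 0.4341
  k = 2: (56 + 47)/129 = 103/129 = 0.7984
  k = 3: (56 + 47 + 26)/129 = 129/129 = 1

Summary (fraction, with percent):

explained: PC1 0.4341 (43.41%), PC2 0.3643 (36.43%), PC3 0.2016 (20.16%);  cumulative: 0.4341, 0.7984, 1


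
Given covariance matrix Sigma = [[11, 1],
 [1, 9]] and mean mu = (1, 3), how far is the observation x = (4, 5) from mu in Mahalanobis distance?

Step 1 — centre the observation: (x - mu) = (3, 2).

Step 2 — invert Sigma. det(Sigma) = 11·9 - (1)² = 98.
  Sigma^{-1} = (1/det) · [[d, -b], [-b, a]] = [[0.0918, -0.0102],
 [-0.0102, 0.1122]].

Step 3 — form the quadratic (x - mu)^T · Sigma^{-1} · (x - mu):
  Sigma^{-1} · (x - mu) = (0.2551, 0.1939).
  (x - mu)^T · [Sigma^{-1} · (x - mu)] = (3)·(0.2551) + (2)·(0.1939) = 1.1531.

Step 4 — take square root: d = √(1.1531) ≈ 1.0738.

d(x, mu) = √(1.1531) ≈ 1.0738


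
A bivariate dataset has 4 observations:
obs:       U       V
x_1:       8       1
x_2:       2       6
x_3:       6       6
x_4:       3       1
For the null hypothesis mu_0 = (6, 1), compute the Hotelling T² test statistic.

Step 1 — sample mean vector:
  mean(U) = (8 + 2 + 6 + 3) / 4 = 19/4 = 4.75
  mean(V) = (1 + 6 + 6 + 1) / 4 = 14/4 = 3.5
  x̄ = (4.75, 3.5),  deviation x̄ - mu_0 = (4.75, 3.5) - (6, 1) = (-1.25, 2.5).

Step 2 — sample covariance matrix, S[i,j] = (1/(n-1)) · Σ_k (x_{k,i} - mean_i) · (x_{k,j} - mean_j), divisor n-1 = 3:
  S[U,U] = ((3.25)·(3.25) + (-2.75)·(-2.75) + (1.25)·(1.25) + (-1.75)·(-1.75)) / 3 = 22.75/3 = 7.5833
  S[U,V] = ((3.25)·(-2.5) + (-2.75)·(2.5) + (1.25)·(2.5) + (-1.75)·(-2.5)) / 3 = -7.5/3 = -2.5
  S[V,V] = ((-2.5)·(-2.5) + (2.5)·(2.5) + (2.5)·(2.5) + (-2.5)·(-2.5)) / 3 = 25/3 = 8.3333
  S = [[7.5833, -2.5],
 [-2.5, 8.3333]].

Step 3 — invert S. det(S) = 7.5833·8.3333 - (-2.5)² = 56.9444.
  S^{-1} = (1/det) · [[d, -b], [-b, a]] = [[0.1463, 0.0439],
 [0.0439, 0.1332]].

Step 4 — quadratic form (x̄ - mu_0)^T · S^{-1} · (x̄ - mu_0):
  S^{-1} · (x̄ - mu_0) = (-0.0732, 0.278),
  (x̄ - mu_0)^T · [...] = (-1.25)·(-0.0732) + (2.5)·(0.278) = 0.7866.

Step 5 — scale by n: T² = 4 · 0.7866 = 3.1463.

T² ≈ 3.1463


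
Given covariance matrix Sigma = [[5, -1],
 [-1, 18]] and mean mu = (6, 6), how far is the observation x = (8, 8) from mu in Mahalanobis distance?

Step 1 — centre the observation: (x - mu) = (2, 2).

Step 2 — invert Sigma. det(Sigma) = 5·18 - (-1)² = 89.
  Sigma^{-1} = (1/det) · [[d, -b], [-b, a]] = [[0.2022, 0.0112],
 [0.0112, 0.0562]].

Step 3 — form the quadratic (x - mu)^T · Sigma^{-1} · (x - mu):
  Sigma^{-1} · (x - mu) = (0.427, 0.1348).
  (x - mu)^T · [Sigma^{-1} · (x - mu)] = (2)·(0.427) + (2)·(0.1348) = 1.1236.

Step 4 — take square root: d = √(1.1236) ≈ 1.06.

d(x, mu) = √(1.1236) ≈ 1.06


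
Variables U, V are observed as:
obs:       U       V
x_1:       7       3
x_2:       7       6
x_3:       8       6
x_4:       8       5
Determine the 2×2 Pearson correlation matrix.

Step 1 — column means:
  mean(U) = (7 + 7 + 8 + 8) / 4 = 30/4 = 7.5
  mean(V) = (3 + 6 + 6 + 5) / 4 = 20/4 = 5

Step 2 — sample variances and covariances s[i,j] = (1/(n-1)) · Σ_k (x_{k,i} - mean_i) · (x_{k,j} - mean_j), with n-1 = 3:
  s[U,U] = ((-0.5)·(-0.5) + (-0.5)·(-0.5) + (0.5)·(0.5) + (0.5)·(0.5)) / 3 = 1/3 = 0.3333
  s[U,V] = ((-0.5)·(-2) + (-0.5)·(1) + (0.5)·(1) + (0.5)·(0)) / 3 = 1/3 = 0.3333
  s[V,V] = ((-2)·(-2) + (1)·(1) + (1)·(1) + (0)·(0)) / 3 = 6/3 = 2
  Sample standard deviations s_i = √(s[i,i]):
  s(U) = √(0.3333) = 0.5774
  s(V) = √(2) = 1.4142

Step 3 — r_{ij} = s_{ij} / (s_i · s_j):
  r[U,U] = 1 (diagonal).
  r[U,V] = 0.3333 / (0.5774 · 1.4142) = 0.3333 / 0.8165 = 0.4082
  r[V,V] = 1 (diagonal).

R is symmetric with unit diagonal. Assembling:

R = [[1, 0.4082],
 [0.4082, 1]]


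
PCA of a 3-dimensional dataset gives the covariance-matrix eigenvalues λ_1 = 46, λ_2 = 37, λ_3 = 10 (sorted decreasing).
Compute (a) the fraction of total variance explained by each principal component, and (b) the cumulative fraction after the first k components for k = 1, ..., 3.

Step 1 — total variance = trace(Sigma) = Σ λ_i = 46 + 37 + 10 = 93.

Step 2 — fraction explained by component i = λ_i / Σ λ:
  PC1: 46/93 = 0.4946
  PC2: 37/93 = 0.3978
  PC3: 10/93 = 0.1075

Step 3 — cumulative fraction after k components = (λ_1 + ... + λ_k) / Σ λ:
  k = 1: 46/93 = 0.4946
  k = 2: (46 + 37)/93 = 83/93 = 0.8925
  k = 3: (46 + 37 + 10)/93 = 93/93 = 1

Summary (fraction, with percent):

explained: PC1 0.4946 (49.46%), PC2 0.3978 (39.78%), PC3 0.1075 (10.75%);  cumulative: 0.4946, 0.8925, 1


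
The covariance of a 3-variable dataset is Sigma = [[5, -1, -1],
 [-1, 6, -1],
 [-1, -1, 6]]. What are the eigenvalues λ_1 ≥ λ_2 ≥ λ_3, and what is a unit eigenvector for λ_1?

Step 1 — characteristic polynomial p(λ) = det(λI - Sigma) = λ³ - tr·λ² + c_1·λ - det, where tr = trace, c_1 = sum of the principal 2×2 minors, det = det(Sigma):
  tr = 5 + 6 + 6 = 17,
  c_1 = (5·6 - (-1)²) + (5·6 - (-1)²) + (6·6 - (-1)²) = 29 + 29 + 35 = 93,
  det = 5·(6·6 - (-1)²) - (-1)·((-1)·6 - (-1)·(-1)) + (-1)·((-1)·(-1) - 6·(-1)) = 5·(35) - (-1)·(-7) + (-1)·(7) = 161.
  So p(λ) = λ³ - 17λ² + 93λ - 161.
Step 2 — look for an integer root (rational root theorem: any rational root is an integer divisor of 161). Testing λ = 7:
  p(7) = 343 - 833 + 651 - 161 = 0  ✓
  Dividing out (λ - 7): p(λ) = (λ - 7)(λ² - 10λ + 23).
Step 3 — remaining eigenvalues from the quadratic λ² - 10λ + 23 = 0:
  Δ = 10² - 4·23 = 100 - 92 = 8,  λ = (10 ± √8)/2 = (10 ± 2.8284)/2 ≈ 6.4142 or 3.5858.
  Sorted: λ_1 = 7,  λ_2 = 6.4142,  λ_3 = 3.5858  (check: sum = 17 = tr ✓).

Step 4 — unit eigenvector for λ_1 = 7: v spans the null space of (Sigma - λ_1 I), whose rows are
  r_1 = (-2, -1, -1),  r_2 = (-1, -1, -1),  r_3 = (-1, -1, -1).
  v is orthogonal to every row, so take v ∝ r_1 × r_2 = ((-1)·(-1) - (-1)·(-1), (-1)·(-1) - (-2)·(-1), (-2)·(-1) - (-1)·(-1)) = (0, -1, 1).
  Rescale (multiply by -1 so the first nonzero entry is positive): u = (0, 1, -1).
  ||u|| = √((0)² + (1)² + (-1)²) = √(2) ≈ 1.4142,  v_1 = u/||u|| ≈ (0, 0.7071, -0.7071) (||v_1|| = 1).

λ_1 = 7,  λ_2 = 6.4142,  λ_3 = 3.5858;  v_1 ≈ (0, 0.7071, -0.7071)


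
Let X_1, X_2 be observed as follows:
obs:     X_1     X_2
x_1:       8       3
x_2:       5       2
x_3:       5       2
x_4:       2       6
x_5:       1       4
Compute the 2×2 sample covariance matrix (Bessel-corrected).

Step 1 — column means:
  mean(X_1) = (8 + 5 + 5 + 2 + 1) / 5 = 21/5 = 4.2
  mean(X_2) = (3 + 2 + 2 + 6 + 4) / 5 = 17/5 = 3.4

Step 2 — sample covariance S[i,j] = (1/(n-1)) · Σ_k (x_{k,i} - mean_i) · (x_{k,j} - mean_j), with n-1 = 4.
  S[X_1,X_1] = ((3.8)·(3.8) + (0.8)·(0.8) + (0.8)·(0.8) + (-2.2)·(-2.2) + (-3.2)·(-3.2)) / 4 = 30.8/4 = 7.7
  S[X_1,X_2] = ((3.8)·(-0.4) + (0.8)·(-1.4) + (0.8)·(-1.4) + (-2.2)·(2.6) + (-3.2)·(0.6)) / 4 = -11.4/4 = -2.85
  S[X_2,X_2] = ((-0.4)·(-0.4) + (-1.4)·(-1.4) + (-1.4)·(-1.4) + (2.6)·(2.6) + (0.6)·(0.6)) / 4 = 11.2/4 = 2.8

S is symmetric (S[j,i] = S[i,j]). Assembling:

S = [[7.7, -2.85],
 [-2.85, 2.8]]


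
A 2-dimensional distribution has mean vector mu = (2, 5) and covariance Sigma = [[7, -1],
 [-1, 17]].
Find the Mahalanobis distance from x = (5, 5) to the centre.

Step 1 — centre the observation: (x - mu) = (3, 0).

Step 2 — invert Sigma. det(Sigma) = 7·17 - (-1)² = 118.
  Sigma^{-1} = (1/det) · [[d, -b], [-b, a]] = [[0.1441, 0.0085],
 [0.0085, 0.0593]].

Step 3 — form the quadratic (x - mu)^T · Sigma^{-1} · (x - mu):
  Sigma^{-1} · (x - mu) = (0.4322, 0.0254).
  (x - mu)^T · [Sigma^{-1} · (x - mu)] = (3)·(0.4322) + (0)·(0.0254) = 1.2966.

Step 4 — take square root: d = √(1.2966) ≈ 1.1387.

d(x, mu) = √(1.2966) ≈ 1.1387


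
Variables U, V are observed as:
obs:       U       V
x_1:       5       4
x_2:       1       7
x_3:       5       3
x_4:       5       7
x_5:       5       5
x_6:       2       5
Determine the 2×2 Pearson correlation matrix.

Step 1 — column means:
  mean(U) = (5 + 1 + 5 + 5 + 5 + 2) / 6 = 23/6 = 3.8333
  mean(V) = (4 + 7 + 3 + 7 + 5 + 5) / 6 = 31/6 = 5.1667

Step 2 — sample variances and covariances s[i,j] = (1/(n-1)) · Σ_k (x_{k,i} - mean_i) · (x_{k,j} - mean_j), with n-1 = 5:
  s[U,U] = ((1.1667)·(1.1667) + (-2.8333)·(-2.8333) + (1.1667)·(1.1667) + (1.1667)·(1.1667) + (1.1667)·(1.1667) + (-1.8333)·(-1.8333)) / 5 = 16.8333/5 = 3.3667
  s[U,V] = ((1.1667)·(-1.1667) + (-2.8333)·(1.8333) + (1.1667)·(-2.1667) + (1.1667)·(1.8333) + (1.1667)·(-0.1667) + (-1.8333)·(-0.1667)) / 5 = -6.8333/5 = -1.3667
  s[V,V] = ((-1.1667)·(-1.1667) + (1.8333)·(1.8333) + (-2.1667)·(-2.1667) + (1.8333)·(1.8333) + (-0.1667)·(-0.1667) + (-0.1667)·(-0.1667)) / 5 = 12.8333/5 = 2.5667
  Sample standard deviations s_i = √(s[i,i]):
  s(U) = √(3.3667) = 1.8348
  s(V) = √(2.5667) = 1.6021

Step 3 — r_{ij} = s_{ij} / (s_i · s_j):
  r[U,U] = 1 (diagonal).
  r[U,V] = -1.3667 / (1.8348 · 1.6021) = -1.3667 / 2.9396 = -0.4649
  r[V,V] = 1 (diagonal).

R is symmetric with unit diagonal. Assembling:

R = [[1, -0.4649],
 [-0.4649, 1]]


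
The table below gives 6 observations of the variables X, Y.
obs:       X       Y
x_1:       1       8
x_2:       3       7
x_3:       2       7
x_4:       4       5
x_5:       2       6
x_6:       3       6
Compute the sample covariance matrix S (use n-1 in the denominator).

Step 1 — column means:
  mean(X) = (1 + 3 + 2 + 4 + 2 + 3) / 6 = 15/6 = 2.5
  mean(Y) = (8 + 7 + 7 + 5 + 6 + 6) / 6 = 39/6 = 6.5

Step 2 — sample covariance S[i,j] = (1/(n-1)) · Σ_k (x_{k,i} - mean_i) · (x_{k,j} - mean_j), with n-1 = 5.
  S[X,X] = ((-1.5)·(-1.5) + (0.5)·(0.5) + (-0.5)·(-0.5) + (1.5)·(1.5) + (-0.5)·(-0.5) + (0.5)·(0.5)) / 5 = 5.5/5 = 1.1
  S[X,Y] = ((-1.5)·(1.5) + (0.5)·(0.5) + (-0.5)·(0.5) + (1.5)·(-1.5) + (-0.5)·(-0.5) + (0.5)·(-0.5)) / 5 = -4.5/5 = -0.9
  S[Y,Y] = ((1.5)·(1.5) + (0.5)·(0.5) + (0.5)·(0.5) + (-1.5)·(-1.5) + (-0.5)·(-0.5) + (-0.5)·(-0.5)) / 5 = 5.5/5 = 1.1

S is symmetric (S[j,i] = S[i,j]). Assembling:

S = [[1.1, -0.9],
 [-0.9, 1.1]]


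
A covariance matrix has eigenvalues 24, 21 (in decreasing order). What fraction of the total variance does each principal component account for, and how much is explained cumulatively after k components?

Step 1 — total variance = trace(Sigma) = Σ λ_i = 24 + 21 = 45.

Step 2 — fraction explained by component i = λ_i / Σ λ:
  PC1: 24/45 = 0.5333
  PC2: 21/45 = 0.4667

Step 3 — cumulative fraction after k components = (λ_1 + ... + λ_k) / Σ λ:
  k = 1: 24/45 = 0.5333
  k = 2: (24 + 21)/45 = 45/45 = 1

Summary (fraction, with percent):

explained: PC1 0.5333 (53.33%), PC2 0.4667 (46.67%);  cumulative: 0.5333, 1


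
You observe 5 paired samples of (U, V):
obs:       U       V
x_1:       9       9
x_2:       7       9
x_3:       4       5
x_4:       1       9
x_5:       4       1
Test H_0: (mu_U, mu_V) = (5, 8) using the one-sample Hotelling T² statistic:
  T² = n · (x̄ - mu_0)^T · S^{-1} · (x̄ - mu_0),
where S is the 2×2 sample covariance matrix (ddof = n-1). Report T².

Step 1 — sample mean vector:
  mean(U) = (9 + 7 + 4 + 1 + 4) / 5 = 25/5 = 5
  mean(V) = (9 + 9 + 5 + 9 + 1) / 5 = 33/5 = 6.6
  x̄ = (5, 6.6),  deviation x̄ - mu_0 = (5, 6.6) - (5, 8) = (0, -1.4).

Step 2 — sample covariance matrix, S[i,j] = (1/(n-1)) · Σ_k (x_{k,i} - mean_i) · (x_{k,j} - mean_j), divisor n-1 = 4:
  S[U,U] = ((4)·(4) + (2)·(2) + (-1)·(-1) + (-4)·(-4) + (-1)·(-1)) / 4 = 38/4 = 9.5
  S[U,V] = ((4)·(2.4) + (2)·(2.4) + (-1)·(-1.6) + (-4)·(2.4) + (-1)·(-5.6)) / 4 = 12/4 = 3
  S[V,V] = ((2.4)·(2.4) + (2.4)·(2.4) + (-1.6)·(-1.6) + (2.4)·(2.4) + (-5.6)·(-5.6)) / 4 = 51.2/4 = 12.8
  S = [[9.5, 3],
 [3, 12.8]].

Step 3 — invert S. det(S) = 9.5·12.8 - (3)² = 112.6.
  S^{-1} = (1/det) · [[d, -b], [-b, a]] = [[0.1137, -0.0266],
 [-0.0266, 0.0844]].

Step 4 — quadratic form (x̄ - mu_0)^T · S^{-1} · (x̄ - mu_0):
  S^{-1} · (x̄ - mu_0) = (0.0373, -0.1181),
  (x̄ - mu_0)^T · [...] = (0)·(0.0373) + (-1.4)·(-0.1181) = 0.1654.

Step 5 — scale by n: T² = 5 · 0.1654 = 0.8268.

T² ≈ 0.8268


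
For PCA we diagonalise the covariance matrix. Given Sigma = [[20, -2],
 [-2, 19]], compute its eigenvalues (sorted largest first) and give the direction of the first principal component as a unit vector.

Step 1 — characteristic polynomial of 2×2 Sigma:
  det(Sigma - λI) = λ² - trace · λ + det = 0.
  trace = 20 + 19 = 39, det = 20·19 - (-2)² = 376.
Step 2 — discriminant:
  Δ = trace² - 4·det = 1521 - 1504 = 17.
Step 3 — eigenvalues:
  λ = (trace ± √Δ)/2 = (39 ± 4.1231)/2,
  λ_1 = 21.5616,  λ_2 = 17.4384.

Step 4 — unit eigenvector for λ_1: solve (Sigma - λ_1 I)v = 0. First row:
  (20 - 21.5616)·v_x + (-2)·v_y = 0, i.e. (-1.5616)·v_x + (-2)·v_y = 0,
  so v ∝ (b, λ_1 - a) = (-2, 1.5616); multiply by -1 so the first entry is positive: u = (2, -1.5616).
  ||u|| = √((2)² + (-1.5616)²) = √(6.4384) ≈ 2.5374,
  v_1 = u/||u|| ≈ (0.7882, -0.6154) (||v_1|| = 1).

λ_1 = 21.5616,  λ_2 = 17.4384;  v_1 ≈ (0.7882, -0.6154)


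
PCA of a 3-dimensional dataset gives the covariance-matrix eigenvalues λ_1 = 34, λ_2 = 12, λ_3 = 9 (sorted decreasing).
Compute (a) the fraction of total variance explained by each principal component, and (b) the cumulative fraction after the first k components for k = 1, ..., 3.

Step 1 — total variance = trace(Sigma) = Σ λ_i = 34 + 12 + 9 = 55.

Step 2 — fraction explained by component i = λ_i / Σ λ:
  PC1: 34/55 = 0.6182
  PC2: 12/55 = 0.2182
  PC3: 9/55 = 0.1636

Step 3 — cumulative fraction after k components = (λ_1 + ... + λ_k) / Σ λ:
  k = 1: 34/55 = 0.6182
  k = 2: (34 + 12)/55 = 46/55 = 0.8364
  k = 3: (34 + 12 + 9)/55 = 55/55 = 1

Summary (fraction, with percent):

explained: PC1 0.6182 (61.82%), PC2 0.2182 (21.82%), PC3 0.1636 (16.36%);  cumulative: 0.6182, 0.8364, 1


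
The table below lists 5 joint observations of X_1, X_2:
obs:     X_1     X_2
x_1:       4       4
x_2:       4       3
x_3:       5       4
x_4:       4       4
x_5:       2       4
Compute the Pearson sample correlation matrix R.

Step 1 — column means:
  mean(X_1) = (4 + 4 + 5 + 4 + 2) / 5 = 19/5 = 3.8
  mean(X_2) = (4 + 3 + 4 + 4 + 4) / 5 = 19/5 = 3.8

Step 2 — sample variances and covariances s[i,j] = (1/(n-1)) · Σ_k (x_{k,i} - mean_i) · (x_{k,j} - mean_j), with n-1 = 4:
  s[X_1,X_1] = ((0.2)·(0.2) + (0.2)·(0.2) + (1.2)·(1.2) + (0.2)·(0.2) + (-1.8)·(-1.8)) / 4 = 4.8/4 = 1.2
  s[X_1,X_2] = ((0.2)·(0.2) + (0.2)·(-0.8) + (1.2)·(0.2) + (0.2)·(0.2) + (-1.8)·(0.2)) / 4 = -0.2/4 = -0.05
  s[X_2,X_2] = ((0.2)·(0.2) + (-0.8)·(-0.8) + (0.2)·(0.2) + (0.2)·(0.2) + (0.2)·(0.2)) / 4 = 0.8/4 = 0.2
  Sample standard deviations s_i = √(s[i,i]):
  s(X_1) = √(1.2) = 1.0954
  s(X_2) = √(0.2) = 0.4472

Step 3 — r_{ij} = s_{ij} / (s_i · s_j):
  r[X_1,X_1] = 1 (diagonal).
  r[X_1,X_2] = -0.05 / (1.0954 · 0.4472) = -0.05 / 0.4899 = -0.1021
  r[X_2,X_2] = 1 (diagonal).

R is symmetric with unit diagonal. Assembling:

R = [[1, -0.1021],
 [-0.1021, 1]]


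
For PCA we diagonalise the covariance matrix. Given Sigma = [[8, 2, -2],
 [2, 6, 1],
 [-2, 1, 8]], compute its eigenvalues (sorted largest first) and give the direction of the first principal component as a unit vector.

Step 1 — characteristic polynomial p(λ) = det(λI - Sigma) = λ³ - tr·λ² + c_1·λ - det, where tr = trace, c_1 = sum of the principal 2×2 minors, det = det(Sigma):
  tr = 8 + 6 + 8 = 22,
  c_1 = (8·6 - (2)²) + (8·8 - (-2)²) + (6·8 - (1)²) = 44 + 60 + 47 = 151,
  det = 8·(6·8 - (1)²) - (2)·((2)·8 - (1)·(-2)) + (-2)·((2)·(1) - 6·(-2)) = 8·(47) - (2)·(18) + (-2)·(14) = 312.
  So p(λ) = λ³ - 22λ² + 151λ - 312.
Step 2 — look for an integer root (rational root theorem: any rational root is an integer divisor of 312). Testing λ = 8:
  p(8) = 512 - 1408 + 1208 - 312 = 0  ✓
  Dividing out (λ - 8): p(λ) = (λ - 8)(λ² - 14λ + 39).
Step 3 — remaining eigenvalues from the quadratic λ² - 14λ + 39 = 0:
  Δ = 14² - 4·39 = 196 - 156 = 40,  λ = (14 ± √40)/2 = (14 ± 6.3246)/2 ≈ 10.1623 or 3.8377.
  Sorted: λ_1 = 10.1623,  λ_2 = 8,  λ_3 = 3.8377  (check: sum = 22 = tr ✓).

Step 4 — unit eigenvector for λ_1 ≈ 10.1623: v spans the null space of (Sigma - λ_1 I), whose rows are
  r_1 = (-2.1623, 2, -2),  r_2 = (2, -4.1623, 1),  r_3 = (-2, 1, -2.1623).
  v is orthogonal to every row, so take v ∝ r_1 × r_2 = ((2)·(1) - (-2)·(-4.1623), (-2)·(2) - (-2.1623)·(1), (-2.1623)·(-4.1623) - (2)·(2)) ≈ (-6.3246, -1.8377, 5).
  Rescale (multiply by -1 so the first nonzero entry is positive): u = (6.3246, 1.8377, -5).
  ||u|| = √((6.3246)² + (1.8377)² + (-5)²) = √(68.3772) ≈ 8.2691,  v_1 = u/||u|| ≈ (0.7648, 0.2222, -0.6047) (||v_1|| = 1).

λ_1 = 10.1623,  λ_2 = 8,  λ_3 = 3.8377;  v_1 ≈ (0.7648, 0.2222, -0.6047)


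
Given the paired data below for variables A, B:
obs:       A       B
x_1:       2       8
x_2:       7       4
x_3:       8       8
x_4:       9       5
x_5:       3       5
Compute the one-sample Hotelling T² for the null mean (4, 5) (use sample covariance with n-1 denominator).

Step 1 — sample mean vector:
  mean(A) = (2 + 7 + 8 + 9 + 3) / 5 = 29/5 = 5.8
  mean(B) = (8 + 4 + 8 + 5 + 5) / 5 = 30/5 = 6
  x̄ = (5.8, 6),  deviation x̄ - mu_0 = (5.8, 6) - (4, 5) = (1.8, 1).

Step 2 — sample covariance matrix, S[i,j] = (1/(n-1)) · Σ_k (x_{k,i} - mean_i) · (x_{k,j} - mean_j), divisor n-1 = 4:
  S[A,A] = ((-3.8)·(-3.8) + (1.2)·(1.2) + (2.2)·(2.2) + (3.2)·(3.2) + (-2.8)·(-2.8)) / 4 = 38.8/4 = 9.7
  S[A,B] = ((-3.8)·(2) + (1.2)·(-2) + (2.2)·(2) + (3.2)·(-1) + (-2.8)·(-1)) / 4 = -6/4 = -1.5
  S[B,B] = ((2)·(2) + (-2)·(-2) + (2)·(2) + (-1)·(-1) + (-1)·(-1)) / 4 = 14/4 = 3.5
  S = [[9.7, -1.5],
 [-1.5, 3.5]].

Step 3 — invert S. det(S) = 9.7·3.5 - (-1.5)² = 31.7.
  S^{-1} = (1/det) · [[d, -b], [-b, a]] = [[0.1104, 0.0473],
 [0.0473, 0.306]].

Step 4 — quadratic form (x̄ - mu_0)^T · S^{-1} · (x̄ - mu_0):
  S^{-1} · (x̄ - mu_0) = (0.2461, 0.3912),
  (x̄ - mu_0)^T · [...] = (1.8)·(0.2461) + (1)·(0.3912) = 0.8341.

Step 5 — scale by n: T² = 5 · 0.8341 = 4.1703.

T² ≈ 4.1703


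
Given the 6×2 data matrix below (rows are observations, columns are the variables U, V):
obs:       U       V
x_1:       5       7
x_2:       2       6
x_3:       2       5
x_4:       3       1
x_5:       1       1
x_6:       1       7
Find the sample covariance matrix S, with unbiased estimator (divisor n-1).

Step 1 — column means:
  mean(U) = (5 + 2 + 2 + 3 + 1 + 1) / 6 = 14/6 = 2.3333
  mean(V) = (7 + 6 + 5 + 1 + 1 + 7) / 6 = 27/6 = 4.5

Step 2 — sample covariance S[i,j] = (1/(n-1)) · Σ_k (x_{k,i} - mean_i) · (x_{k,j} - mean_j), with n-1 = 5.
  S[U,U] = ((2.6667)·(2.6667) + (-0.3333)·(-0.3333) + (-0.3333)·(-0.3333) + (0.6667)·(0.6667) + (-1.3333)·(-1.3333) + (-1.3333)·(-1.3333)) / 5 = 11.3333/5 = 2.2667
  S[U,V] = ((2.6667)·(2.5) + (-0.3333)·(1.5) + (-0.3333)·(0.5) + (0.6667)·(-3.5) + (-1.3333)·(-3.5) + (-1.3333)·(2.5)) / 5 = 5/5 = 1
  S[V,V] = ((2.5)·(2.5) + (1.5)·(1.5) + (0.5)·(0.5) + (-3.5)·(-3.5) + (-3.5)·(-3.5) + (2.5)·(2.5)) / 5 = 39.5/5 = 7.9

S is symmetric (S[j,i] = S[i,j]). Assembling:

S = [[2.2667, 1],
 [1, 7.9]]


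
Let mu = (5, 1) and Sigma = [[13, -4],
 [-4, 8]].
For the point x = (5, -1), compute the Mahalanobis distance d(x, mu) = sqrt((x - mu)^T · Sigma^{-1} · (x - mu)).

Step 1 — centre the observation: (x - mu) = (0, -2).

Step 2 — invert Sigma. det(Sigma) = 13·8 - (-4)² = 88.
  Sigma^{-1} = (1/det) · [[d, -b], [-b, a]] = [[0.0909, 0.0455],
 [0.0455, 0.1477]].

Step 3 — form the quadratic (x - mu)^T · Sigma^{-1} · (x - mu):
  Sigma^{-1} · (x - mu) = (-0.0909, -0.2955).
  (x - mu)^T · [Sigma^{-1} · (x - mu)] = (0)·(-0.0909) + (-2)·(-0.2955) = 0.5909.

Step 4 — take square root: d = √(0.5909) ≈ 0.7687.

d(x, mu) = √(0.5909) ≈ 0.7687


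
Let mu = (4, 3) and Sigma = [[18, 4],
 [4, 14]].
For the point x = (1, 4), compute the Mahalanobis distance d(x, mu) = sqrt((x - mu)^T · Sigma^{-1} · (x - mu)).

Step 1 — centre the observation: (x - mu) = (-3, 1).

Step 2 — invert Sigma. det(Sigma) = 18·14 - (4)² = 236.
  Sigma^{-1} = (1/det) · [[d, -b], [-b, a]] = [[0.0593, -0.0169],
 [-0.0169, 0.0763]].

Step 3 — form the quadratic (x - mu)^T · Sigma^{-1} · (x - mu):
  Sigma^{-1} · (x - mu) = (-0.1949, 0.1271).
  (x - mu)^T · [Sigma^{-1} · (x - mu)] = (-3)·(-0.1949) + (1)·(0.1271) = 0.7119.

Step 4 — take square root: d = √(0.7119) ≈ 0.8437.

d(x, mu) = √(0.7119) ≈ 0.8437


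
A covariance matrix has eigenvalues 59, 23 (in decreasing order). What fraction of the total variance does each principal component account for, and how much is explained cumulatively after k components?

Step 1 — total variance = trace(Sigma) = Σ λ_i = 59 + 23 = 82.

Step 2 — fraction explained by component i = λ_i / Σ λ:
  PC1: 59/82 = 0.7195
  PC2: 23/82 = 0.2805

Step 3 — cumulative fraction after k components = (λ_1 + ... + λ_k) / Σ λ:
  k = 1: 59/82 = 0.7195
  k = 2: (59 + 23)/82 = 82/82 = 1

Summary (fraction, with percent):

explained: PC1 0.7195 (71.95%), PC2 0.2805 (28.05%);  cumulative: 0.7195, 1


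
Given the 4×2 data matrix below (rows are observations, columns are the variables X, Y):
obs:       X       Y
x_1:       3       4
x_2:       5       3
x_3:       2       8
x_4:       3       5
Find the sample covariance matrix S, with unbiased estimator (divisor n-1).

Step 1 — column means:
  mean(X) = (3 + 5 + 2 + 3) / 4 = 13/4 = 3.25
  mean(Y) = (4 + 3 + 8 + 5) / 4 = 20/4 = 5

Step 2 — sample covariance S[i,j] = (1/(n-1)) · Σ_k (x_{k,i} - mean_i) · (x_{k,j} - mean_j), with n-1 = 3.
  S[X,X] = ((-0.25)·(-0.25) + (1.75)·(1.75) + (-1.25)·(-1.25) + (-0.25)·(-0.25)) / 3 = 4.75/3 = 1.5833
  S[X,Y] = ((-0.25)·(-1) + (1.75)·(-2) + (-1.25)·(3) + (-0.25)·(0)) / 3 = -7/3 = -2.3333
  S[Y,Y] = ((-1)·(-1) + (-2)·(-2) + (3)·(3) + (0)·(0)) / 3 = 14/3 = 4.6667

S is symmetric (S[j,i] = S[i,j]). Assembling:

S = [[1.5833, -2.3333],
 [-2.3333, 4.6667]]


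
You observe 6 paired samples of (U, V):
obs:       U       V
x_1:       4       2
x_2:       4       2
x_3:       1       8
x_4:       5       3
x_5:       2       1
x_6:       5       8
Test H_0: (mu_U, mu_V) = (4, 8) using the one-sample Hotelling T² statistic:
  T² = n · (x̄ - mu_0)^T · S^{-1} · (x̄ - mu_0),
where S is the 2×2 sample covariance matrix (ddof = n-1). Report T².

Step 1 — sample mean vector:
  mean(U) = (4 + 4 + 1 + 5 + 2 + 5) / 6 = 21/6 = 3.5
  mean(V) = (2 + 2 + 8 + 3 + 1 + 8) / 6 = 24/6 = 4
  x̄ = (3.5, 4),  deviation x̄ - mu_0 = (3.5, 4) - (4, 8) = (-0.5, -4).

Step 2 — sample covariance matrix, S[i,j] = (1/(n-1)) · Σ_k (x_{k,i} - mean_i) · (x_{k,j} - mean_j), divisor n-1 = 5:
  S[U,U] = ((0.5)·(0.5) + (0.5)·(0.5) + (-2.5)·(-2.5) + (1.5)·(1.5) + (-1.5)·(-1.5) + (1.5)·(1.5)) / 5 = 13.5/5 = 2.7
  S[U,V] = ((0.5)·(-2) + (0.5)·(-2) + (-2.5)·(4) + (1.5)·(-1) + (-1.5)·(-3) + (1.5)·(4)) / 5 = -3/5 = -0.6
  S[V,V] = ((-2)·(-2) + (-2)·(-2) + (4)·(4) + (-1)·(-1) + (-3)·(-3) + (4)·(4)) / 5 = 50/5 = 10
  S = [[2.7, -0.6],
 [-0.6, 10]].

Step 3 — invert S. det(S) = 2.7·10 - (-0.6)² = 26.64.
  S^{-1} = (1/det) · [[d, -b], [-b, a]] = [[0.3754, 0.0225],
 [0.0225, 0.1014]].

Step 4 — quadratic form (x̄ - mu_0)^T · S^{-1} · (x̄ - mu_0):
  S^{-1} · (x̄ - mu_0) = (-0.2778, -0.4167),
  (x̄ - mu_0)^T · [...] = (-0.5)·(-0.2778) + (-4)·(-0.4167) = 1.8056.

Step 5 — scale by n: T² = 6 · 1.8056 = 10.8333.

T² ≈ 10.8333


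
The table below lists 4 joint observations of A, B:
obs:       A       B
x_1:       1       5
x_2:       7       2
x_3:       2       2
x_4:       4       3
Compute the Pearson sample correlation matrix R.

Step 1 — column means:
  mean(A) = (1 + 7 + 2 + 4) / 4 = 14/4 = 3.5
  mean(B) = (5 + 2 + 2 + 3) / 4 = 12/4 = 3

Step 2 — sample variances and covariances s[i,j] = (1/(n-1)) · Σ_k (x_{k,i} - mean_i) · (x_{k,j} - mean_j), with n-1 = 3:
  s[A,A] = ((-2.5)·(-2.5) + (3.5)·(3.5) + (-1.5)·(-1.5) + (0.5)·(0.5)) / 3 = 21/3 = 7
  s[A,B] = ((-2.5)·(2) + (3.5)·(-1) + (-1.5)·(-1) + (0.5)·(0)) / 3 = -7/3 = -2.3333
  s[B,B] = ((2)·(2) + (-1)·(-1) + (-1)·(-1) + (0)·(0)) / 3 = 6/3 = 2
  Sample standard deviations s_i = √(s[i,i]):
  s(A) = √(7) = 2.6458
  s(B) = √(2) = 1.4142

Step 3 — r_{ij} = s_{ij} / (s_i · s_j):
  r[A,A] = 1 (diagonal).
  r[A,B] = -2.3333 / (2.6458 · 1.4142) = -2.3333 / 3.7417 = -0.6236
  r[B,B] = 1 (diagonal).

R is symmetric with unit diagonal. Assembling:

R = [[1, -0.6236],
 [-0.6236, 1]]


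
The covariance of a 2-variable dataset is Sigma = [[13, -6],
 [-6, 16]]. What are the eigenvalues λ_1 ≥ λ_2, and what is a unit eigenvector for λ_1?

Step 1 — characteristic polynomial of 2×2 Sigma:
  det(Sigma - λI) = λ² - trace · λ + det = 0.
  trace = 13 + 16 = 29, det = 13·16 - (-6)² = 172.
Step 2 — discriminant:
  Δ = trace² - 4·det = 841 - 688 = 153.
Step 3 — eigenvalues:
  λ = (trace ± √Δ)/2 = (29 ± 12.3693)/2,
  λ_1 = 20.6847,  λ_2 = 8.3153.

Step 4 — unit eigenvector for λ_1: solve (Sigma - λ_1 I)v = 0. First row:
  (13 - 20.6847)·v_x + (-6)·v_y = 0, i.e. (-7.6847)·v_x + (-6)·v_y = 0,
  so v ∝ (b, λ_1 - a) = (-6, 7.6847); multiply by -1 so the first entry is positive: u = (6, -7.6847).
  ||u|| = √((6)² + (-7.6847)²) = √(95.054) ≈ 9.7496,
  v_1 = u/||u|| ≈ (0.6154, -0.7882) (||v_1|| = 1).

λ_1 = 20.6847,  λ_2 = 8.3153;  v_1 ≈ (0.6154, -0.7882)


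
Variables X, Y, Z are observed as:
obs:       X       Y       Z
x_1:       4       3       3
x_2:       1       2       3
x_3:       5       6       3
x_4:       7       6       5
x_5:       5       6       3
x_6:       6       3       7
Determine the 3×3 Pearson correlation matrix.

Step 1 — column means:
  mean(X) = (4 + 1 + 5 + 7 + 5 + 6) / 6 = 28/6 = 4.6667
  mean(Y) = (3 + 2 + 6 + 6 + 6 + 3) / 6 = 26/6 = 4.3333
  mean(Z) = (3 + 3 + 3 + 5 + 3 + 7) / 6 = 24/6 = 4

Step 2 — sample variances and covariances s[i,j] = (1/(n-1)) · Σ_k (x_{k,i} - mean_i) · (x_{k,j} - mean_j), with n-1 = 5:
  s[X,X] = ((-0.6667)·(-0.6667) + (-3.6667)·(-3.6667) + (0.3333)·(0.3333) + (2.3333)·(2.3333) + (0.3333)·(0.3333) + (1.3333)·(1.3333)) / 5 = 21.3333/5 = 4.2667
  s[X,Y] = ((-0.6667)·(-1.3333) + (-3.6667)·(-2.3333) + (0.3333)·(1.6667) + (2.3333)·(1.6667) + (0.3333)·(1.6667) + (1.3333)·(-1.3333)) / 5 = 12.6667/5 = 2.5333
  s[X,Z] = ((-0.6667)·(-1) + (-3.6667)·(-1) + (0.3333)·(-1) + (2.3333)·(1) + (0.3333)·(-1) + (1.3333)·(3)) / 5 = 10/5 = 2
  s[Y,Y] = ((-1.3333)·(-1.3333) + (-2.3333)·(-2.3333) + (1.6667)·(1.6667) + (1.6667)·(1.6667) + (1.6667)·(1.6667) + (-1.3333)·(-1.3333)) / 5 = 17.3333/5 = 3.4667
  s[Y,Z] = ((-1.3333)·(-1) + (-2.3333)·(-1) + (1.6667)·(-1) + (1.6667)·(1) + (1.6667)·(-1) + (-1.3333)·(3)) / 5 = -2/5 = -0.4
  s[Z,Z] = ((-1)·(-1) + (-1)·(-1) + (-1)·(-1) + (1)·(1) + (-1)·(-1) + (3)·(3)) / 5 = 14/5 = 2.8
  Sample standard deviations s_i = √(s[i,i]):
  s(X) = √(4.2667) = 2.0656
  s(Y) = √(3.4667) = 1.8619
  s(Z) = √(2.8) = 1.6733

Step 3 — r_{ij} = s_{ij} / (s_i · s_j):
  r[X,X] = 1 (diagonal).
  r[X,Y] = 2.5333 / (2.0656 · 1.8619) = 2.5333 / 3.8459 = 0.6587
  r[X,Z] = 2 / (2.0656 · 1.6733) = 2 / 3.4564 = 0.5786
  r[Y,Y] = 1 (diagonal).
  r[Y,Z] = -0.4 / (1.8619 · 1.6733) = -0.4 / 3.1156 = -0.1284
  r[Z,Z] = 1 (diagonal).

R is symmetric with unit diagonal. Assembling:

R = [[1, 0.6587, 0.5786],
 [0.6587, 1, -0.1284],
 [0.5786, -0.1284, 1]]


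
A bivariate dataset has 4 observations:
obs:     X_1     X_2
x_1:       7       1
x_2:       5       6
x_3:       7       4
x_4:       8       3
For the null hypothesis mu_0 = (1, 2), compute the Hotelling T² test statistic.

Step 1 — sample mean vector:
  mean(X_1) = (7 + 5 + 7 + 8) / 4 = 27/4 = 6.75
  mean(X_2) = (1 + 6 + 4 + 3) / 4 = 14/4 = 3.5
  x̄ = (6.75, 3.5),  deviation x̄ - mu_0 = (6.75, 3.5) - (1, 2) = (5.75, 1.5).

Step 2 — sample covariance matrix, S[i,j] = (1/(n-1)) · Σ_k (x_{k,i} - mean_i) · (x_{k,j} - mean_j), divisor n-1 = 3:
  S[X_1,X_1] = ((0.25)·(0.25) + (-1.75)·(-1.75) + (0.25)·(0.25) + (1.25)·(1.25)) / 3 = 4.75/3 = 1.5833
  S[X_1,X_2] = ((0.25)·(-2.5) + (-1.75)·(2.5) + (0.25)·(0.5) + (1.25)·(-0.5)) / 3 = -5.5/3 = -1.8333
  S[X_2,X_2] = ((-2.5)·(-2.5) + (2.5)·(2.5) + (0.5)·(0.5) + (-0.5)·(-0.5)) / 3 = 13/3 = 4.3333
  S = [[1.5833, -1.8333],
 [-1.8333, 4.3333]].

Step 3 — invert S. det(S) = 1.5833·4.3333 - (-1.8333)² = 3.5.
  S^{-1} = (1/det) · [[d, -b], [-b, a]] = [[1.2381, 0.5238],
 [0.5238, 0.4524]].

Step 4 — quadratic form (x̄ - mu_0)^T · S^{-1} · (x̄ - mu_0):
  S^{-1} · (x̄ - mu_0) = (7.9048, 3.6905),
  (x̄ - mu_0)^T · [...] = (5.75)·(7.9048) + (1.5)·(3.6905) = 50.9881.

Step 5 — scale by n: T² = 4 · 50.9881 = 203.9524.

T² ≈ 203.9524


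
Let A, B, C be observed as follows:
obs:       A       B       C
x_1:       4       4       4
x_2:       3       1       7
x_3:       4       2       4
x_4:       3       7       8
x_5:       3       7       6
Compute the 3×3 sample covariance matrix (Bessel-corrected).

Step 1 — column means:
  mean(A) = (4 + 3 + 4 + 3 + 3) / 5 = 17/5 = 3.4
  mean(B) = (4 + 1 + 2 + 7 + 7) / 5 = 21/5 = 4.2
  mean(C) = (4 + 7 + 4 + 8 + 6) / 5 = 29/5 = 5.8

Step 2 — sample covariance S[i,j] = (1/(n-1)) · Σ_k (x_{k,i} - mean_i) · (x_{k,j} - mean_j), with n-1 = 4.
  S[A,A] = ((0.6)·(0.6) + (-0.4)·(-0.4) + (0.6)·(0.6) + (-0.4)·(-0.4) + (-0.4)·(-0.4)) / 4 = 1.2/4 = 0.3
  S[A,B] = ((0.6)·(-0.2) + (-0.4)·(-3.2) + (0.6)·(-2.2) + (-0.4)·(2.8) + (-0.4)·(2.8)) / 4 = -2.4/4 = -0.6
  S[A,C] = ((0.6)·(-1.8) + (-0.4)·(1.2) + (0.6)·(-1.8) + (-0.4)·(2.2) + (-0.4)·(0.2)) / 4 = -3.6/4 = -0.9
  S[B,B] = ((-0.2)·(-0.2) + (-3.2)·(-3.2) + (-2.2)·(-2.2) + (2.8)·(2.8) + (2.8)·(2.8)) / 4 = 30.8/4 = 7.7
  S[B,C] = ((-0.2)·(-1.8) + (-3.2)·(1.2) + (-2.2)·(-1.8) + (2.8)·(2.2) + (2.8)·(0.2)) / 4 = 7.2/4 = 1.8
  S[C,C] = ((-1.8)·(-1.8) + (1.2)·(1.2) + (-1.8)·(-1.8) + (2.2)·(2.2) + (0.2)·(0.2)) / 4 = 12.8/4 = 3.2

S is symmetric (S[j,i] = S[i,j]). Assembling:

S = [[0.3, -0.6, -0.9],
 [-0.6, 7.7, 1.8],
 [-0.9, 1.8, 3.2]]


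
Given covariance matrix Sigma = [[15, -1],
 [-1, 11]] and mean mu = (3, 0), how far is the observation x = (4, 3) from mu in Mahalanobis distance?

Step 1 — centre the observation: (x - mu) = (1, 3).

Step 2 — invert Sigma. det(Sigma) = 15·11 - (-1)² = 164.
  Sigma^{-1} = (1/det) · [[d, -b], [-b, a]] = [[0.0671, 0.0061],
 [0.0061, 0.0915]].

Step 3 — form the quadratic (x - mu)^T · Sigma^{-1} · (x - mu):
  Sigma^{-1} · (x - mu) = (0.0854, 0.2805).
  (x - mu)^T · [Sigma^{-1} · (x - mu)] = (1)·(0.0854) + (3)·(0.2805) = 0.9268.

Step 4 — take square root: d = √(0.9268) ≈ 0.9627.

d(x, mu) = √(0.9268) ≈ 0.9627


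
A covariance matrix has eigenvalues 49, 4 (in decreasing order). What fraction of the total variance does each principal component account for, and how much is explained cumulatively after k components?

Step 1 — total variance = trace(Sigma) = Σ λ_i = 49 + 4 = 53.

Step 2 — fraction explained by component i = λ_i / Σ λ:
  PC1: 49/53 = 0.9245
  PC2: 4/53 = 0.0755

Step 3 — cumulative fraction after k components = (λ_1 + ... + λ_k) / Σ λ:
  k = 1: 49/53 = 0.9245
  k = 2: (49 + 4)/53 = 53/53 = 1

Summary (fraction, with percent):

explained: PC1 0.9245 (92.45%), PC2 0.0755 (7.55%);  cumulative: 0.9245, 1


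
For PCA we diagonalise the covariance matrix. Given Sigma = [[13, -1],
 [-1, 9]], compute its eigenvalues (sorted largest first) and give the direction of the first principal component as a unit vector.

Step 1 — characteristic polynomial of 2×2 Sigma:
  det(Sigma - λI) = λ² - trace · λ + det = 0.
  trace = 13 + 9 = 22, det = 13·9 - (-1)² = 116.
Step 2 — discriminant:
  Δ = trace² - 4·det = 484 - 464 = 20.
Step 3 — eigenvalues:
  λ = (trace ± √Δ)/2 = (22 ± 4.4721)/2,
  λ_1 = 13.2361,  λ_2 = 8.7639.

Step 4 — unit eigenvector for λ_1: solve (Sigma - λ_1 I)v = 0. First row:
  (13 - 13.2361)·v_x + (-1)·v_y = 0, i.e. (-0.2361)·v_x + (-1)·v_y = 0,
  so v ∝ (b, λ_1 - a) = (-1, 0.2361); multiply by -1 so the first entry is positive: u = (1, -0.2361).
  ||u|| = √((1)² + (-0.2361)²) = √(1.0557) ≈ 1.0275,
  v_1 = u/||u|| ≈ (0.9732, -0.2298) (||v_1|| = 1).

λ_1 = 13.2361,  λ_2 = 8.7639;  v_1 ≈ (0.9732, -0.2298)


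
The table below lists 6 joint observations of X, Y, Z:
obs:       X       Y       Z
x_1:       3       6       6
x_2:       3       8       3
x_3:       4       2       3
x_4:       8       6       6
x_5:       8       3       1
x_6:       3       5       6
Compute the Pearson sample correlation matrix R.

Step 1 — column means:
  mean(X) = (3 + 3 + 4 + 8 + 8 + 3) / 6 = 29/6 = 4.8333
  mean(Y) = (6 + 8 + 2 + 6 + 3 + 5) / 6 = 30/6 = 5
  mean(Z) = (6 + 3 + 3 + 6 + 1 + 6) / 6 = 25/6 = 4.1667

Step 2 — sample variances and covariances s[i,j] = (1/(n-1)) · Σ_k (x_{k,i} - mean_i) · (x_{k,j} - mean_j), with n-1 = 5:
  s[X,X] = ((-1.8333)·(-1.8333) + (-1.8333)·(-1.8333) + (-0.8333)·(-0.8333) + (3.1667)·(3.1667) + (3.1667)·(3.1667) + (-1.8333)·(-1.8333)) / 5 = 30.8333/5 = 6.1667
  s[X,Y] = ((-1.8333)·(1) + (-1.8333)·(3) + (-0.8333)·(-3) + (3.1667)·(1) + (3.1667)·(-2) + (-1.8333)·(0)) / 5 = -8/5 = -1.6
  s[X,Z] = ((-1.8333)·(1.8333) + (-1.8333)·(-1.1667) + (-0.8333)·(-1.1667) + (3.1667)·(1.8333) + (3.1667)·(-3.1667) + (-1.8333)·(1.8333)) / 5 = -7.8333/5 = -1.5667
  s[Y,Y] = ((1)·(1) + (3)·(3) + (-3)·(-3) + (1)·(1) + (-2)·(-2) + (0)·(0)) / 5 = 24/5 = 4.8
  s[Y,Z] = ((1)·(1.8333) + (3)·(-1.1667) + (-3)·(-1.1667) + (1)·(1.8333) + (-2)·(-3.1667) + (0)·(1.8333)) / 5 = 10/5 = 2
  s[Z,Z] = ((1.8333)·(1.8333) + (-1.1667)·(-1.1667) + (-1.1667)·(-1.1667) + (1.8333)·(1.8333) + (-3.1667)·(-3.1667) + (1.8333)·(1.8333)) / 5 = 22.8333/5 = 4.5667
  Sample standard deviations s_i = √(s[i,i]):
  s(X) = √(6.1667) = 2.4833
  s(Y) = √(4.8) = 2.1909
  s(Z) = √(4.5667) = 2.137

Step 3 — r_{ij} = s_{ij} / (s_i · s_j):
  r[X,X] = 1 (diagonal).
  r[X,Y] = -1.6 / (2.4833 · 2.1909) = -1.6 / 5.4406 = -0.2941
  r[X,Z] = -1.5667 / (2.4833 · 2.137) = -1.5667 / 5.3067 = -0.2952
  r[Y,Y] = 1 (diagonal).
  r[Y,Z] = 2 / (2.1909 · 2.137) = 2 / 4.6819 = 0.4272
  r[Z,Z] = 1 (diagonal).

R is symmetric with unit diagonal. Assembling:

R = [[1, -0.2941, -0.2952],
 [-0.2941, 1, 0.4272],
 [-0.2952, 0.4272, 1]]
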